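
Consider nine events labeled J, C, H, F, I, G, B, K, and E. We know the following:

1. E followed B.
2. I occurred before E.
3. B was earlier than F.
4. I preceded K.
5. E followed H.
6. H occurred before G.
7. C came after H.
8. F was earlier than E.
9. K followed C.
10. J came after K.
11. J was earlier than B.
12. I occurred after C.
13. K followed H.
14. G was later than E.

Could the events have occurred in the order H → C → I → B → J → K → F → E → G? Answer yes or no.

no

The constraints require K before J, but in the proposed sequence J appears ahead of K. That one violation is enough.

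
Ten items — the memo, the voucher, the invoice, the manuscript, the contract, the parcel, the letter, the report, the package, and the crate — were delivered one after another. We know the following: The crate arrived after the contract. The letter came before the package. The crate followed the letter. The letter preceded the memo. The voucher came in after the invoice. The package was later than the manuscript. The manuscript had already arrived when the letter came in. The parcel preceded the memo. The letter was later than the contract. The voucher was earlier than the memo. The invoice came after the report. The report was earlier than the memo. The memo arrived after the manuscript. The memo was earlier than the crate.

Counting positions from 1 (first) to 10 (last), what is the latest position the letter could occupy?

7

The letter must come before the crate, the memo, and the package — 3 items forced after it.
Everything else can be placed before the letter in some valid order, so the letter can sit as late as position 10 − 3 = 7.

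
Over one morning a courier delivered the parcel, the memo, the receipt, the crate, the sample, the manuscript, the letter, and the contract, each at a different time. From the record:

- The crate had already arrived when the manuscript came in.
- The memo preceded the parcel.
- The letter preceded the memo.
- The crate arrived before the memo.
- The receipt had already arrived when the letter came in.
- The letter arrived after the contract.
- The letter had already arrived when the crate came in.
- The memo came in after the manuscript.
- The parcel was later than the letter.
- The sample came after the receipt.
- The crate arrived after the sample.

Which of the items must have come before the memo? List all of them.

the contract, the crate, the letter, the manuscript, the receipt, the sample

Directly stated before the memo: the crate, the letter, and the manuscript.
The contract reaches the memo via the contract → the letter → the memo.
The receipt reaches the memo via the receipt → the letter → the memo.
The sample reaches the memo via the sample → the crate → the memo.
No chain forces the parcel ahead of the memo.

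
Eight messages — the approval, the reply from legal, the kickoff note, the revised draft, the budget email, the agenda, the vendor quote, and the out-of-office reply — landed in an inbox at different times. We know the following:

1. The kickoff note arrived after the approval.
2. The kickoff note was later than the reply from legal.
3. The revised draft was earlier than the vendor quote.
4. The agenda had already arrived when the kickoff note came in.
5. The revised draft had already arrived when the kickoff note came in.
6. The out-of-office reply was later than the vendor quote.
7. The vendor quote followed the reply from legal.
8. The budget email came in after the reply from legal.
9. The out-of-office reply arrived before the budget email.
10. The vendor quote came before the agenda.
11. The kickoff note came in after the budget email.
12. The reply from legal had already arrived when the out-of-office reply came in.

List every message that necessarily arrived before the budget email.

the out-of-office reply, the reply from legal, the revised draft, the vendor quote

Directly stated before the budget email: the out-of-office reply and the reply from legal.
The revised draft reaches the budget email via the revised draft → the vendor quote → the out-of-office reply → the budget email.
The vendor quote reaches the budget email via the vendor quote → the out-of-office reply → the budget email.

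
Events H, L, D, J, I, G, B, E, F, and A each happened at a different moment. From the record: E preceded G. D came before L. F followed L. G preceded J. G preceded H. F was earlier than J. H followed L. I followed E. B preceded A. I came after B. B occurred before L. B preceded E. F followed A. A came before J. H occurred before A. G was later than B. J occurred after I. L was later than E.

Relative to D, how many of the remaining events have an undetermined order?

4

Forced after D: A, F, H, J, and L.
That leaves B, E, G, and I with no forced order relative to D — 4.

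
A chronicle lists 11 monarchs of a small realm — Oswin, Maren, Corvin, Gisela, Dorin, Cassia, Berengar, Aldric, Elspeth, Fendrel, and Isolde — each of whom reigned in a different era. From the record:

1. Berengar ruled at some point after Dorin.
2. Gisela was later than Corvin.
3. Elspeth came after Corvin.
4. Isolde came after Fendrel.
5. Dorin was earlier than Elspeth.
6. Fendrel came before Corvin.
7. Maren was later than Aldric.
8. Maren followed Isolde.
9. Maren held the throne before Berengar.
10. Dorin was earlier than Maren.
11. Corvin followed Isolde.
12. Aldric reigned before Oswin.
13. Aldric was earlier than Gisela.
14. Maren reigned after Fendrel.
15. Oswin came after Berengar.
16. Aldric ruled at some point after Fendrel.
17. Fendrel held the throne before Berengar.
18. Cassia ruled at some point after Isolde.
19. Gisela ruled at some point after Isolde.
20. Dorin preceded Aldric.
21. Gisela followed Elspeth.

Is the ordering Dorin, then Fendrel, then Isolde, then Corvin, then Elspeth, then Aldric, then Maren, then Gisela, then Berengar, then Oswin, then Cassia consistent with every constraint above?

yes

Check each stated constraint against the proposed order — e.g. Dorin is ahead of Berengar; Isolde is ahead of Cassia. Every pair is in the required order; nothing is violated.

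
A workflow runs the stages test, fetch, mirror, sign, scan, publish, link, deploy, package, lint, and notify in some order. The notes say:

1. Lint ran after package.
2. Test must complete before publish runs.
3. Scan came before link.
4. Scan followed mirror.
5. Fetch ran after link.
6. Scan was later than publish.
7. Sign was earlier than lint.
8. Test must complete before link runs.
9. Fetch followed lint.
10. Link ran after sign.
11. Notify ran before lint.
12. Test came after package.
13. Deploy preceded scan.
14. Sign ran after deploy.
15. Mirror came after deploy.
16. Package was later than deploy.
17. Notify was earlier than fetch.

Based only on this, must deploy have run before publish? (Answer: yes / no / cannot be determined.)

yes

Chain the constraints: deploy → package → test → publish. Each link is directly stated, so deploy comes before publish.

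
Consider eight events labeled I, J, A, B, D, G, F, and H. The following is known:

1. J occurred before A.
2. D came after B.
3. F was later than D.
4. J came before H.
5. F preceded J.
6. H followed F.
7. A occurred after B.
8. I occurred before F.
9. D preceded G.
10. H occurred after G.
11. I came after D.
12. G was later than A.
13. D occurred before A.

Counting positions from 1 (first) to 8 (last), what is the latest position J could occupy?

J must come before A, G, and H — 3 events forced after it.
Everything else can be placed before J in some valid order, so J can sit as late as position 8 − 3 = 5.

5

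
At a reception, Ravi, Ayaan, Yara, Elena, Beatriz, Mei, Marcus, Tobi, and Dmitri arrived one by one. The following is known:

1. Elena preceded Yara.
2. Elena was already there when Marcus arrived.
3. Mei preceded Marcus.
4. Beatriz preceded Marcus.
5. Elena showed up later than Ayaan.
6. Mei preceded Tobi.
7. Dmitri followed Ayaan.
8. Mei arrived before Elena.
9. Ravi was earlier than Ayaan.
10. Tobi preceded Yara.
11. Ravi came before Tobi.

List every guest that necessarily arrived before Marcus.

Ayaan, Beatriz, Elena, Mei, Ravi

Directly stated before Marcus: Beatriz, Elena, and Mei.
Ayaan reaches Marcus via Ayaan → Elena → Marcus.
Ravi reaches Marcus via Ravi → Ayaan → Elena → Marcus.
No chain forces Yara (or any of the others) ahead of Marcus.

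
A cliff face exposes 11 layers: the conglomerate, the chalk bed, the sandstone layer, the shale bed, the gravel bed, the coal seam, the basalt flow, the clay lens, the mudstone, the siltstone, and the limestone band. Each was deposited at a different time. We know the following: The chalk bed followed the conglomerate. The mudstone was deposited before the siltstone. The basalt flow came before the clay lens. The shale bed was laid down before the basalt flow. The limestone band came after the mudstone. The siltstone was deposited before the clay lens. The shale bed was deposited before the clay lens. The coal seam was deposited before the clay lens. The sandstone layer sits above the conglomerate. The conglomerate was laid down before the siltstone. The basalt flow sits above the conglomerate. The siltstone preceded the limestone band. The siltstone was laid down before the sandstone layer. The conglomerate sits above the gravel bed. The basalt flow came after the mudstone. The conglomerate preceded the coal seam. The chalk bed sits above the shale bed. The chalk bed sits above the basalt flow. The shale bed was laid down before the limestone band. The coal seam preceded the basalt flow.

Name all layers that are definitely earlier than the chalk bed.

the basalt flow, the coal seam, the conglomerate, the gravel bed, the mudstone, the shale bed

Directly stated before the chalk bed: the basalt flow, the conglomerate, and the shale bed.
The coal seam reaches the chalk bed via the coal seam → the basalt flow → the chalk bed.
The gravel bed reaches the chalk bed via the gravel bed → the conglomerate → the chalk bed.
The mudstone reaches the chalk bed via the mudstone → the basalt flow → the chalk bed.
No chain forces the sandstone layer (or any of the others) ahead of the chalk bed.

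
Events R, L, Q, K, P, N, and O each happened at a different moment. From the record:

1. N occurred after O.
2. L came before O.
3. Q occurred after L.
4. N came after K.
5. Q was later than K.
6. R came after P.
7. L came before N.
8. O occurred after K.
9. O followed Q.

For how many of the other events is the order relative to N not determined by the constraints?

2

Forced before N: K, L, O, and Q.
That leaves P and R with no forced order relative to N — 2.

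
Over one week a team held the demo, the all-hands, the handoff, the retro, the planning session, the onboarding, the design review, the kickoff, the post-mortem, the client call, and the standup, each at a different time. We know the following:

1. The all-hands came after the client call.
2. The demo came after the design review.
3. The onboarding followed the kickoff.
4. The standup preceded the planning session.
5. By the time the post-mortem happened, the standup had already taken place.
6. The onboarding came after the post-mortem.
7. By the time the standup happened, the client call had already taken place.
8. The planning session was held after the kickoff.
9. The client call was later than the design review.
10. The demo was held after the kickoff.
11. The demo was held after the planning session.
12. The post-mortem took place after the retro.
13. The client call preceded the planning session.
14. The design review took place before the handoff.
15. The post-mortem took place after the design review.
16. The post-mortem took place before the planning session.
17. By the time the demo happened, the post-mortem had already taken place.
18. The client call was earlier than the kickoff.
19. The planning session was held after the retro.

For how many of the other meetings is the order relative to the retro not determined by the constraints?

6

Forced after the retro: the demo, the onboarding, the planning session, and the post-mortem.
That leaves the all-hands, the client call, the design review, the handoff, the kickoff, and the standup with no forced order relative to the retro — 6.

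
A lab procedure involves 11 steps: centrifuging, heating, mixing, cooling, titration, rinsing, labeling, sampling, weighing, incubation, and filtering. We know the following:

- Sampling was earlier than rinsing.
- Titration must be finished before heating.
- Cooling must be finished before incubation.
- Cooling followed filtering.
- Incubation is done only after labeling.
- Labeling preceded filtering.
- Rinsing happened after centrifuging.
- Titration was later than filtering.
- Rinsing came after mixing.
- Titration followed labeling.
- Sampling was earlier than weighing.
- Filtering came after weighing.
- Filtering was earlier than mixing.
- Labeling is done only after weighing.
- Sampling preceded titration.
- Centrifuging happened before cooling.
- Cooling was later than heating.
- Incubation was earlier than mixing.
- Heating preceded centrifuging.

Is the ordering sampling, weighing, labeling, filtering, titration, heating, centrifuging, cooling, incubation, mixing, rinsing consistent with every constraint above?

Check each stated constraint against the proposed order — e.g. filtering is ahead of mixing; sampling is ahead of rinsing. Every pair is in the required order; nothing is violated.

yes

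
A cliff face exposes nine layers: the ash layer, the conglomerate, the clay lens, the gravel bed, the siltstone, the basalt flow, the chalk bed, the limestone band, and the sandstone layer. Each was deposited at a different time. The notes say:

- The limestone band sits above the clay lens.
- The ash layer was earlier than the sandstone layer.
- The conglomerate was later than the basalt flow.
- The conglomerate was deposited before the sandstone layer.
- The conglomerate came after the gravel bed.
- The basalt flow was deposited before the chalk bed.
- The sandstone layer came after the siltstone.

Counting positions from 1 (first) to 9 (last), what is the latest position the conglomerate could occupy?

The conglomerate must come before the sandstone layer — 1 layer forced after it.
Everything else can be placed before the conglomerate in some valid order, so the conglomerate can sit as late as position 9 − 1 = 8.

8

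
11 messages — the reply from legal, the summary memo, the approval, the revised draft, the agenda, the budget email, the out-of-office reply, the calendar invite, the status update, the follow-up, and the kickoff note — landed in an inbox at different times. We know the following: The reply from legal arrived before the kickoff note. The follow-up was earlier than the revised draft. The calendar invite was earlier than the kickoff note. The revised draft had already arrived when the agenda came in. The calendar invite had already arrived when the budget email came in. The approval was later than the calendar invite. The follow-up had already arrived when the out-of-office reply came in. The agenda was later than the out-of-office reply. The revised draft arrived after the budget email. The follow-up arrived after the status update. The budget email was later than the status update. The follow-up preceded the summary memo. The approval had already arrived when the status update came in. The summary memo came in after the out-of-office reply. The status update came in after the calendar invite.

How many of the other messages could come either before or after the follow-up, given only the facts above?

3

Forced before the follow-up: the approval, the calendar invite, and the status update; forced after the follow-up: the agenda, the out-of-office reply, the revised draft, and the summary memo.
That leaves the budget email, the kickoff note, and the reply from legal with no forced order relative to the follow-up — 3.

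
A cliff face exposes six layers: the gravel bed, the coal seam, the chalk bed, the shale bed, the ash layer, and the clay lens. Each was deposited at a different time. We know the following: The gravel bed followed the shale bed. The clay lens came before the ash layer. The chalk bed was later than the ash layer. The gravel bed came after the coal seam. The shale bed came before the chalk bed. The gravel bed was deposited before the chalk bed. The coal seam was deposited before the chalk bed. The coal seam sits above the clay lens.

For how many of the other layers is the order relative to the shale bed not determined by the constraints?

Forced after the shale bed: the chalk bed and the gravel bed.
That leaves the ash layer, the clay lens, and the coal seam with no forced order relative to the shale bed — 3.

3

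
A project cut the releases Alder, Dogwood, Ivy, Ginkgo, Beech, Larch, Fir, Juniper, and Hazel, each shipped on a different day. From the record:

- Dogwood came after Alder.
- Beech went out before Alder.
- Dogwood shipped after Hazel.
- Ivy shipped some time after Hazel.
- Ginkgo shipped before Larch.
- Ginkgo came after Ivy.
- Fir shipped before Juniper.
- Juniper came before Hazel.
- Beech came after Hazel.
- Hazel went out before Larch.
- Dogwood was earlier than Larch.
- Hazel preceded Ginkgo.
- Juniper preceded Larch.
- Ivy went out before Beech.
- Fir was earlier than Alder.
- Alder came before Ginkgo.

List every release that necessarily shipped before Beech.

Directly stated before Beech: Hazel and Ivy.
Fir reaches Beech via Fir → Juniper → Hazel → Beech.
Juniper reaches Beech via Juniper → Hazel → Beech.
No chain forces Ginkgo (or any of the others) ahead of Beech.

Fir, Hazel, Ivy, Juniper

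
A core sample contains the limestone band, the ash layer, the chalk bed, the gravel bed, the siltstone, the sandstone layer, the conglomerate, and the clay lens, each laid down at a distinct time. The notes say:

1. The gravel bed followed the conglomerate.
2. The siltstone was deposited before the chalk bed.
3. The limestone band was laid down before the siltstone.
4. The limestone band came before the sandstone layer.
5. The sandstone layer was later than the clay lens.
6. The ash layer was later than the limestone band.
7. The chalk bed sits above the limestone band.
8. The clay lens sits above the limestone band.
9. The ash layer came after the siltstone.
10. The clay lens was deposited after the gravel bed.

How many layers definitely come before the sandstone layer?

Directly stated before the sandstone layer: the clay lens and the limestone band.
The conglomerate reaches the sandstone layer via the conglomerate → the gravel bed → the clay lens → the sandstone layer.
The gravel bed reaches the sandstone layer via the gravel bed → the clay lens → the sandstone layer.
That's the clay lens, the conglomerate, the gravel bed, and the limestone band — 4 in all.

4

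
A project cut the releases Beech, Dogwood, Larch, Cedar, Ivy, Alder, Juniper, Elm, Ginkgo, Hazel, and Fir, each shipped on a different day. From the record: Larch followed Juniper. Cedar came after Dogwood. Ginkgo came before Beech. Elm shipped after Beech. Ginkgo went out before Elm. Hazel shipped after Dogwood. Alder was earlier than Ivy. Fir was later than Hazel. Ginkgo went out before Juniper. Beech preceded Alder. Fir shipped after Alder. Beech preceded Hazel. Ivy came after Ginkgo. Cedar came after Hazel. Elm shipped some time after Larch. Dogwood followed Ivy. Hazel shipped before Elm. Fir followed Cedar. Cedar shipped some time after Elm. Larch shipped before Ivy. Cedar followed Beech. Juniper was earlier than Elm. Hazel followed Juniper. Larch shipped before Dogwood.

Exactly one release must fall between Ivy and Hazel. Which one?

Tracing the constraints gives Ivy → Dogwood → Hazel, so Dogwood sits after Ivy and before Hazel.
No other release is forced both after Ivy and before Hazel.

Dogwood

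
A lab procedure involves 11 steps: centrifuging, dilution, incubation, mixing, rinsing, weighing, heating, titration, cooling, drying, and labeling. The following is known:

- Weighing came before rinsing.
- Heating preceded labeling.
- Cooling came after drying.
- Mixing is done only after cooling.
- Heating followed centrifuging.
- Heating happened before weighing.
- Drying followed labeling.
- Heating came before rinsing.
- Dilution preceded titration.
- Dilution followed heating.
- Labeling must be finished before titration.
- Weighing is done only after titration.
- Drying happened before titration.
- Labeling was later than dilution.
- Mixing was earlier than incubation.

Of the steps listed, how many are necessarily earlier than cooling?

Directly stated before cooling: drying.
Centrifuging reaches cooling via centrifuging → heating → labeling → drying → cooling.
Dilution reaches cooling via dilution → labeling → drying → cooling.
Heating reaches cooling via heating → labeling → drying → cooling.
Likewise labeling reaches cooling by chaining the stated constraints.
That's centrifuging, dilution, drying, heating, and labeling — 5 in all.

5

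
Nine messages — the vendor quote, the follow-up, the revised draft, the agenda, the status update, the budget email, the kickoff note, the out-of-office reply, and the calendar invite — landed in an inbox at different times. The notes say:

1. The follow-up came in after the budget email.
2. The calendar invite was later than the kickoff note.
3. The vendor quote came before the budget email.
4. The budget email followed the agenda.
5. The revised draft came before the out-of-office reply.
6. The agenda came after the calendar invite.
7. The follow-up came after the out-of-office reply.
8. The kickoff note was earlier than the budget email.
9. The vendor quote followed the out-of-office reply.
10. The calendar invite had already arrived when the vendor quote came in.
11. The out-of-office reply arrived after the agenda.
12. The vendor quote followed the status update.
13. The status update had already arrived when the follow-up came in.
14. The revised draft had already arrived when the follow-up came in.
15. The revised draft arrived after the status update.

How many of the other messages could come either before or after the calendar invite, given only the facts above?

Forced before the calendar invite: the kickoff note; forced after the calendar invite: the agenda, the budget email, the follow-up, the out-of-office reply, and the vendor quote.
That leaves the revised draft and the status update with no forced order relative to the calendar invite — 2.

2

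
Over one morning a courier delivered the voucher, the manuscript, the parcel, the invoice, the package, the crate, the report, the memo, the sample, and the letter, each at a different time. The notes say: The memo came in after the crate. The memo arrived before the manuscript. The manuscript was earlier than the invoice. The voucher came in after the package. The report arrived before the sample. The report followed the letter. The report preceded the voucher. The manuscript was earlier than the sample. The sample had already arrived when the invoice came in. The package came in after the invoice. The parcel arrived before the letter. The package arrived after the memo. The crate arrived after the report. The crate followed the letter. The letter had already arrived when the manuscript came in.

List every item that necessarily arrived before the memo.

the crate, the letter, the parcel, the report

Directly stated before the memo: the crate.
The letter reaches the memo via the letter → the crate → the memo.
The parcel reaches the memo via the parcel → the letter → the crate → the memo.
The report reaches the memo via the report → the crate → the memo.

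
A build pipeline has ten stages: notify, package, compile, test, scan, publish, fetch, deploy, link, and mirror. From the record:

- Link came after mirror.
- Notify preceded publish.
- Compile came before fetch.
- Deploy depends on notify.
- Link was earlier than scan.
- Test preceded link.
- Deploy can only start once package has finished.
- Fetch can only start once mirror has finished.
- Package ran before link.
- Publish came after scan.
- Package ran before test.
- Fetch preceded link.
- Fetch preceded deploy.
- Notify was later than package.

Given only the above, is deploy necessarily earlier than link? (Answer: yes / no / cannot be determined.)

cannot be determined

No chain of stated constraints runs from deploy to link, and none runs from link to deploy either.
So the relative order of deploy and link is not fixed by the given facts.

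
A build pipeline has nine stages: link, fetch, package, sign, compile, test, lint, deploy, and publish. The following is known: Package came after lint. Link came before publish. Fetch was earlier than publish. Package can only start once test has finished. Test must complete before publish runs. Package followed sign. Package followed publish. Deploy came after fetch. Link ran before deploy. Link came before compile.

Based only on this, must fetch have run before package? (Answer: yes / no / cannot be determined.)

Chain the constraints: fetch → publish → package. Each link is directly stated, so fetch comes before package.

yes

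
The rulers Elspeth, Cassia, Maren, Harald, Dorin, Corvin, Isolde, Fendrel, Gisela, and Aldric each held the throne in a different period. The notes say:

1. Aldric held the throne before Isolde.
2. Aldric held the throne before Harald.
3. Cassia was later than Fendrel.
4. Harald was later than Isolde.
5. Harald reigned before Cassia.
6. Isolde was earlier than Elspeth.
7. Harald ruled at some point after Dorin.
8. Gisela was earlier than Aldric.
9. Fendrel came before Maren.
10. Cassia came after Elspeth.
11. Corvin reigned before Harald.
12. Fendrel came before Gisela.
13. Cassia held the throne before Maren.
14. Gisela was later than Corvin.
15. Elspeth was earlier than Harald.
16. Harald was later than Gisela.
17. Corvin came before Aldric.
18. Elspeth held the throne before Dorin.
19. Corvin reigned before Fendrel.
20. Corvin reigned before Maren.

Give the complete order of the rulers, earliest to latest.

The constraints fix every adjacent pair, so only one ordering works:
Corvin → Fendrel → Gisela → Aldric → Isolde → Elspeth → Dorin → Harald → Cassia → Maren.

Corvin, Fendrel, Gisela, Aldric, Isolde, Elspeth, Dorin, Harald, Cassia, Maren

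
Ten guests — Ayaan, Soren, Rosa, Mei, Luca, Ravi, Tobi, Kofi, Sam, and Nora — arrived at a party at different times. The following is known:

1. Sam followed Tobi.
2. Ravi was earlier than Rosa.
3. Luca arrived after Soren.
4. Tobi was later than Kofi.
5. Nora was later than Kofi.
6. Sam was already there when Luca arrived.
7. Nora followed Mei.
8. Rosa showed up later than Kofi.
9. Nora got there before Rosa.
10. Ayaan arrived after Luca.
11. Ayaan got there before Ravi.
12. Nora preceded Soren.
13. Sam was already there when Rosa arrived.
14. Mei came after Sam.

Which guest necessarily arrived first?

Kofi

Kofi has a chain of constraints placing them before every other guest, so Kofi must be first.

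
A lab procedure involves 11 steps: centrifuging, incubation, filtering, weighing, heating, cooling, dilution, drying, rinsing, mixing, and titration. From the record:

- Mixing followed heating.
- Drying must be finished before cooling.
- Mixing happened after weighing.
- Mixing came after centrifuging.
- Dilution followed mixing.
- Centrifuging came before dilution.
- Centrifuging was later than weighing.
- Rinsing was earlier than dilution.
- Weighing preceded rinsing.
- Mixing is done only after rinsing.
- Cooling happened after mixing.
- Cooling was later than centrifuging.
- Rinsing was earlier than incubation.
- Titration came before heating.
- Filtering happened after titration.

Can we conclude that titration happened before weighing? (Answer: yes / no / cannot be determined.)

No chain of stated constraints runs from titration to weighing, and none runs from weighing to titration either.
So the relative order of titration and weighing is not fixed by the given facts.

cannot be determined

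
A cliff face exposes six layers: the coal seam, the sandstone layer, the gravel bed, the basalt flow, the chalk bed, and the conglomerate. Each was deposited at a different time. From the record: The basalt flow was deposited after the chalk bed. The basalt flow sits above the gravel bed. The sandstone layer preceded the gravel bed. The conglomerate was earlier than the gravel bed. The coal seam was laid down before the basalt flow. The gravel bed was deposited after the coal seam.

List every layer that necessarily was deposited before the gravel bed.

the coal seam, the conglomerate, the sandstone layer

Directly stated before the gravel bed: the coal seam, the conglomerate, and the sandstone layer.
No chain forces the chalk bed (or any of the others) ahead of the gravel bed.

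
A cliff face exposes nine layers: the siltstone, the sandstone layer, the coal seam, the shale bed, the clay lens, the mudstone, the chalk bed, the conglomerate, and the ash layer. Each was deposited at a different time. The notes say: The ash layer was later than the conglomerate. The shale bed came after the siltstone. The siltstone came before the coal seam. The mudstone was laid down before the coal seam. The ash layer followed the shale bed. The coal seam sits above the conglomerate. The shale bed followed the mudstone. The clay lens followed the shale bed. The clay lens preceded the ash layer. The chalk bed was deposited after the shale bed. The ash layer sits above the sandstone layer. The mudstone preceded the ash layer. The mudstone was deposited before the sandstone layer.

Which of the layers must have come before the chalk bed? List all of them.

Directly stated before the chalk bed: the shale bed.
The mudstone reaches the chalk bed via the mudstone → the shale bed → the chalk bed.
The siltstone reaches the chalk bed via the siltstone → the shale bed → the chalk bed.

the mudstone, the shale bed, the siltstone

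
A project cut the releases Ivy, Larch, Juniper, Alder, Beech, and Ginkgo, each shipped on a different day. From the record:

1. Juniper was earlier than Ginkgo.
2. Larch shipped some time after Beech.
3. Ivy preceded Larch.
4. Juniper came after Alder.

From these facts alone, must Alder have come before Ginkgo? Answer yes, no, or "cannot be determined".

yes

Chain the constraints: Alder → Juniper → Ginkgo. Each link is directly stated, so Alder comes before Ginkgo.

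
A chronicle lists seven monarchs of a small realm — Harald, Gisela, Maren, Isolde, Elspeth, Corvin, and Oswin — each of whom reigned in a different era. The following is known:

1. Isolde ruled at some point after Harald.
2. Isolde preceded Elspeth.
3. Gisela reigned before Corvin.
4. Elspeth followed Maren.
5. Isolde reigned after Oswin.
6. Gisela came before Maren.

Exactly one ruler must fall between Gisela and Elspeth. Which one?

Tracing the constraints gives Gisela → Maren → Elspeth, so Maren sits after Gisela and before Elspeth.
No other ruler is forced both after Gisela and before Elspeth.

Maren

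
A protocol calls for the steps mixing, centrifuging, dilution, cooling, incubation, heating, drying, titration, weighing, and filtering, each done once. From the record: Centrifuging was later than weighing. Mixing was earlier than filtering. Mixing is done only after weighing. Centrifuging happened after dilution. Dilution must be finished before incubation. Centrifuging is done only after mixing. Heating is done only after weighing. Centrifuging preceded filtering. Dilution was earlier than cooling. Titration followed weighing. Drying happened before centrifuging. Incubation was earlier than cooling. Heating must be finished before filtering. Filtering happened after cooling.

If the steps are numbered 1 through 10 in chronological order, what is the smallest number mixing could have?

2

Weighing must come before mixing — 1 forced predecessor.
Nothing else is forced ahead of mixing, so its earliest slot is position 1 + 1 = 2.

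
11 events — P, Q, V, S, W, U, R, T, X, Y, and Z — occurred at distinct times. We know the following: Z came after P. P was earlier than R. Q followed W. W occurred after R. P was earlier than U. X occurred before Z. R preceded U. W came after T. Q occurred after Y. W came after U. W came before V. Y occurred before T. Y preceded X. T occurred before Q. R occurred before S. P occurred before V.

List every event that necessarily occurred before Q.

P, R, T, U, W, Y

Directly stated before Q: T, W, and Y.
P reaches Q via P → R → W → Q.
R reaches Q via R → W → Q.
U reaches Q via U → W → Q.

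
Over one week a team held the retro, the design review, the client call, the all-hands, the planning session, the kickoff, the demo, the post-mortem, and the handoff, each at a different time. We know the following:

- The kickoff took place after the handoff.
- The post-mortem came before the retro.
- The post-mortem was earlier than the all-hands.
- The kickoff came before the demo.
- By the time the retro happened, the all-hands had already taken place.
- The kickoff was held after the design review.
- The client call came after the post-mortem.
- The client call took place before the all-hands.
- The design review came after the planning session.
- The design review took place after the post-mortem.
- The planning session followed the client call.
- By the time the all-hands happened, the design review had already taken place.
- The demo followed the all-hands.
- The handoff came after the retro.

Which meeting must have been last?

the demo

Every other meeting has a chain of constraints placing it before the demo, so the demo is last.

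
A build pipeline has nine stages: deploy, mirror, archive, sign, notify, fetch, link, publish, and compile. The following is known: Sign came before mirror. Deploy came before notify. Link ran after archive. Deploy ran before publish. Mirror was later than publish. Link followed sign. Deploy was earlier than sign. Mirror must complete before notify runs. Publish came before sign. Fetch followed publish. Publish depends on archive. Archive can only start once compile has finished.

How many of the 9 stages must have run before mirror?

Directly stated before mirror: publish and sign.
Archive reaches mirror via archive → publish → mirror.
Compile reaches mirror via compile → archive → publish → mirror.
Deploy reaches mirror via deploy → publish → mirror.
No chain forces link (or any of the others) ahead of mirror.
That's archive, compile, deploy, publish, and sign — 5 in all.

5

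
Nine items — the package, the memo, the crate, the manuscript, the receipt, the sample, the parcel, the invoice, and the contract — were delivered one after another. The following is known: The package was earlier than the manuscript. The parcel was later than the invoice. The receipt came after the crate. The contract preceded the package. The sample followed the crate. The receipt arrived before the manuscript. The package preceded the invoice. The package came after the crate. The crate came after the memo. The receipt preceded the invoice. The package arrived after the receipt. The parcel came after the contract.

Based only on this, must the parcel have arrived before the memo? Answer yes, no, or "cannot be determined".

no

Tracing the constraints gives the memo → the crate → the receipt → the invoice → the parcel, so the memo must come before the parcel.
That means the parcel cannot be before the memo.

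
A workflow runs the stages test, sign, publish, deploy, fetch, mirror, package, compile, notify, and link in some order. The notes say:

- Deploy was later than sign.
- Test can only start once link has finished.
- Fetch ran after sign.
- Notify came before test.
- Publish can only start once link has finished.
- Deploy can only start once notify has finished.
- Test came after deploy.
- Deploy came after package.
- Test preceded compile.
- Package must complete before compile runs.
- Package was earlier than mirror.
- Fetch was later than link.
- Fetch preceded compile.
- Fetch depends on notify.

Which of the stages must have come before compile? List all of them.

deploy, fetch, link, notify, package, sign, test

Directly stated before compile: fetch, package, and test.
Deploy reaches compile via deploy → test → compile.
Link reaches compile via link → test → compile.
Notify reaches compile via notify → test → compile.
Likewise sign reaches compile by chaining the stated constraints.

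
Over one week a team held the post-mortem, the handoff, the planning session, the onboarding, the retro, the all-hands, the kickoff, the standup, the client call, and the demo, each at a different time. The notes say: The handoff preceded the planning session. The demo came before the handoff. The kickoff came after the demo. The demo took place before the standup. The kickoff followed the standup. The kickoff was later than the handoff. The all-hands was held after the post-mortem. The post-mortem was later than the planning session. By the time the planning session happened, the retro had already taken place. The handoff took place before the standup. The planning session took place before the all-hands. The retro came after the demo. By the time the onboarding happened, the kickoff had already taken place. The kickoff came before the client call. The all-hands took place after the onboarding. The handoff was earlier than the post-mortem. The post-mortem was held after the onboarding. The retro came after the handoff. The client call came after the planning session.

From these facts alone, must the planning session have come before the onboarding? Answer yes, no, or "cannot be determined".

No chain of stated constraints runs from the planning session to the onboarding, and none runs from the onboarding to the planning session either.
So the relative order of the planning session and the onboarding is not fixed by the given facts.

cannot be determined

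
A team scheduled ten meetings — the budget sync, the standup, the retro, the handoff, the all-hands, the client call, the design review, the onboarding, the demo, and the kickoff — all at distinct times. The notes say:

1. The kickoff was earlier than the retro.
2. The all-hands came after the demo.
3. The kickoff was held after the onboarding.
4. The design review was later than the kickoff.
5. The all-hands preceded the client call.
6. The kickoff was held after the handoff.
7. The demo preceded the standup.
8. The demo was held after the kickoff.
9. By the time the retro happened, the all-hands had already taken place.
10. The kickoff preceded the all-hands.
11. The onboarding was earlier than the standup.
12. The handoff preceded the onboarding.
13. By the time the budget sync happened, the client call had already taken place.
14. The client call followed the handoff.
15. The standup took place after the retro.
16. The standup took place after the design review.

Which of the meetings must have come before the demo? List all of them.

Directly stated before the demo: the kickoff.
The handoff reaches the demo via the handoff → the kickoff → the demo.
The onboarding reaches the demo via the onboarding → the kickoff → the demo.
No chain forces the budget sync (or any of the others) ahead of the demo.

the handoff, the kickoff, the onboarding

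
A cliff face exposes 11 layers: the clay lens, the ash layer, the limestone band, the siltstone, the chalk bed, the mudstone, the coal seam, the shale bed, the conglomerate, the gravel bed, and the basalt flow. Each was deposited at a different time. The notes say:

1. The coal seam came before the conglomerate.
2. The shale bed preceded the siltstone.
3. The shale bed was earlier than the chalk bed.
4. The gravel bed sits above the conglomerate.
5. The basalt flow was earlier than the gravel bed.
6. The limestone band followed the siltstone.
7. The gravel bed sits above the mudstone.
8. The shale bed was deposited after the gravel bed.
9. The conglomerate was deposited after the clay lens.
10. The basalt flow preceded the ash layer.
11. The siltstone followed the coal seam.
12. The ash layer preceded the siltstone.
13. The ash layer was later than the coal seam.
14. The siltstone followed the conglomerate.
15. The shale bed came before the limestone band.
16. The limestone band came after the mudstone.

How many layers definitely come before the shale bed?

Directly stated before the shale bed: the gravel bed.
The basalt flow reaches the shale bed via the basalt flow → the gravel bed → the shale bed.
The clay lens reaches the shale bed via the clay lens → the conglomerate → the gravel bed → the shale bed.
The coal seam reaches the shale bed via the coal seam → the conglomerate → the gravel bed → the shale bed.
Likewise the conglomerate and the mudstone each reach the shale bed by chaining the stated constraints.
That's the basalt flow, the clay lens, the coal seam, the conglomerate, the gravel bed, and the mudstone — 6 in all.

6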